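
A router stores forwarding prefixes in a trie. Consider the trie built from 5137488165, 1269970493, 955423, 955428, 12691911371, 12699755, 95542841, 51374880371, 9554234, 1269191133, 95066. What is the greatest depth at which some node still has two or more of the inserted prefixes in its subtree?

Look for the deepest trie node that still has at least two words in its subtree.
"1269191133" and "12691911371" agree on "126919113" (9 characters) before diverging; nothing deeper is shared.
Longest shared-prefix length: 9

9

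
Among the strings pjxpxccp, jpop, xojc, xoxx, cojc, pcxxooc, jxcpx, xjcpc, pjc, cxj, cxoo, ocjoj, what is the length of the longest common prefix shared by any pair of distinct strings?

The deepest shared node is where two words last agree before diverging.
"cxj" and "cxoo" agree on "cx" (2 characters) before diverging; nothing deeper is shared.
Longest shared-prefix length: 2

2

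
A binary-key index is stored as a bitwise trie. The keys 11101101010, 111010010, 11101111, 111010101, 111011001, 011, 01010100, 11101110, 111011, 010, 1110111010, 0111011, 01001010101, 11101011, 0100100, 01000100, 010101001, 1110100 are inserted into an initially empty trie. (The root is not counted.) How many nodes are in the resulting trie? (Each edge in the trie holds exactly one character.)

53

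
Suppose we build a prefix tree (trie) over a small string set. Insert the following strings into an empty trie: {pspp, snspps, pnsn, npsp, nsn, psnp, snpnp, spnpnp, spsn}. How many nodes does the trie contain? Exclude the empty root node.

31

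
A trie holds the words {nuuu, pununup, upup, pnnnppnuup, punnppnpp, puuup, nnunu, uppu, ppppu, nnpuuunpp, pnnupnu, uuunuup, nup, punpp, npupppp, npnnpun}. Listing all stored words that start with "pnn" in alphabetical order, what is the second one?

pnnupnu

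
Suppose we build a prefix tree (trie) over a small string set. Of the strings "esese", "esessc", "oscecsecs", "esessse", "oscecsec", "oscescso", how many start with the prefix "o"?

Filter for entries beginning with "o":
Words under "o": oscecsec, oscecsecs, oscescso
Count: 3

3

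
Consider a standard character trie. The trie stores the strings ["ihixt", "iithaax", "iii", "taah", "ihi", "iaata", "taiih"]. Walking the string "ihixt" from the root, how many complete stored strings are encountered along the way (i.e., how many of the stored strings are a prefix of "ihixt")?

2

Traverse "ihixt" character by character; count nodes along the way that are marked as word ends.
Prefixes of the query that are stored words: "ihi", "ihixt"
Count: 2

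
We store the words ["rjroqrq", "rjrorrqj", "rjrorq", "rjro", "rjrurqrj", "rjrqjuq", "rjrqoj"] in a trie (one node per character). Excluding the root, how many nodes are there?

23

Count nodes per top-level branch (shared prefixes stored once):
  'r'-branch (rjro, rjroqrq, rjrorq, rjrorrqj, rjrqjuq, rjrqoj, rjrurqrj): 23 nodes
Sum: 23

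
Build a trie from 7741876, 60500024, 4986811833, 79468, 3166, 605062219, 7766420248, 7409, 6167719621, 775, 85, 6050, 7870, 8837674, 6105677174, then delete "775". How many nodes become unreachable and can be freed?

1

A node on "775"'s path can go only if nothing else ends at it or branches off below it.
The suffix "5" (1 node) is used only by "775"; the node for "77" still has the child "4", so pruning stops there.
Nodes removed: 1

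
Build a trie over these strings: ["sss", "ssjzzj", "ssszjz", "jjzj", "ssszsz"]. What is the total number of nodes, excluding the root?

Count nodes per top-level branch (shared prefixes stored once):
  'j'-branch (jjzj): 4 nodes
  's'-branch (ssjzzj, sss, ssszjz, ssszsz): 12 nodes
Sum: 16

16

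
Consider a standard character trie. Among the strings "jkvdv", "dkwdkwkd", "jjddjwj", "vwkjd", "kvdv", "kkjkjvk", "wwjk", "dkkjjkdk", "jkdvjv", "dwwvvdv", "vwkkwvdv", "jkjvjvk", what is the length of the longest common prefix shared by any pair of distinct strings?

Look for the deepest trie node that still has at least two words in its subtree.
e.g. "vwkjd" and "vwkkwvdv" share the prefix "vwk" of length 3; no pair shares a longer one.
Longest shared-prefix length: 3

3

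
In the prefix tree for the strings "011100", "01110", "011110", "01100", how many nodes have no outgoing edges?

3

Leaves are exactly the stored words that no other stored word extends.
Those words: "01100", "011100", "011110"
Leaf count: 3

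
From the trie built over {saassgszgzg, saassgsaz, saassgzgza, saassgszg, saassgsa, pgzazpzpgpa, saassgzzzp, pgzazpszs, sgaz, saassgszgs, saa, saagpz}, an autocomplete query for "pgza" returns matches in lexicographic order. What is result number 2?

Filter for "pgza…" and sort: "pgzazpszs", "pgzazpzpgpa"
Position 2: pgzazpzpgpa

pgzazpzpgpa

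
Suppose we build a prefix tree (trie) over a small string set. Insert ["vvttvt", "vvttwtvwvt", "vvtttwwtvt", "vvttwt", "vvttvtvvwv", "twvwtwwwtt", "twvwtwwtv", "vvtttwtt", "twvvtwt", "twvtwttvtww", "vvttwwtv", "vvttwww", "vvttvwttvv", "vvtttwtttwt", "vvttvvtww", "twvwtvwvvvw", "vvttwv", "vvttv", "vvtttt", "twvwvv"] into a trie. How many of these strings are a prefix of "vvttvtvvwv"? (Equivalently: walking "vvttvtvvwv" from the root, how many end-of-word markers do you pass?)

Check each prefix of "vvttvtvvwv" against the stored set — each match is an end-marker on the path.
Prefixes of the query that are stored words: "vvttv", "vvttvt", "vvttvtvvwv"
Count: 3

3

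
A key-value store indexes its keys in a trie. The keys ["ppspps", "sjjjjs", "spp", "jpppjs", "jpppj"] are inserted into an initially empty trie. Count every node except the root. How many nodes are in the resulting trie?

20

Trie structure (* marks end of a word):
(root)
├─ j
│  └─ p
│     └─ p
│        └─ p
│           └─ j *
│              └─ s *
├─ p
│  └─ p
│     └─ s
│        └─ p
│           └─ p
│              └─ s *
└─ s
   ├─ j
   │  └─ j
   │     └─ j
   │        └─ j
   │           └─ s *
   └─ p
      └─ p *
Counting every labelled node above: 20.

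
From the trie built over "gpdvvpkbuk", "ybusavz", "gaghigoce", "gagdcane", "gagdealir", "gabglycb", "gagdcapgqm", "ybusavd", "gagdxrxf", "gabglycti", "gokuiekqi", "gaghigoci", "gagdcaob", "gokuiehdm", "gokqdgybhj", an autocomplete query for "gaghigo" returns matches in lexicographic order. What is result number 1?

Words with prefix "gaghigo", in lexicographic order: "gaghigoce", "gaghigoci"
Position 1: gaghigoce

gaghigoce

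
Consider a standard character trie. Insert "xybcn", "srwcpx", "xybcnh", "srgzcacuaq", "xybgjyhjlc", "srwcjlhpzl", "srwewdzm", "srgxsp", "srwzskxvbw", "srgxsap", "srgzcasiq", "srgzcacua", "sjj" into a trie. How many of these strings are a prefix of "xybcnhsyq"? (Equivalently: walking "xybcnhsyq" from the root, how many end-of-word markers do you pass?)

Traverse "xybcnhsyq" character by character; count nodes along the way that are marked as word ends.
Prefixes of the query that are stored words: "xybcn", "xybcnh"
Count: 2

2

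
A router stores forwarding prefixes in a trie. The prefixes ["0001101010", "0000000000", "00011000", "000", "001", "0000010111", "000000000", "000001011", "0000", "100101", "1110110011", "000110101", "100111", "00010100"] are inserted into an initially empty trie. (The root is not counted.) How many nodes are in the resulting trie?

46

Count nodes per top-level branch (shared prefixes stored once):
  '0'-branch (000, 0000, 000000000, 0000000000, 000001011, 0000010111, 00010100, 00011000, 000110101, 0001101010, 001): 29 nodes
  '1'-branch (100101, 100111, 1110110011): 17 nodes
Sum: 46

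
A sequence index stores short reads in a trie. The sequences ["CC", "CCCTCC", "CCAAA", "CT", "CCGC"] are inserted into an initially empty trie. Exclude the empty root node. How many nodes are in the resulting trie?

12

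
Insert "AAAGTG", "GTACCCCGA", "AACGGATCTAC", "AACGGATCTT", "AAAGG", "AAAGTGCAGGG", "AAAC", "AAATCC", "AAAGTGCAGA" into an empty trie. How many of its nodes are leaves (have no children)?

8

Leaves are exactly the stored words that no other stored word extends.
Those words: "AAAC", "AAAGG", "AAAGTGCAGA", "AAAGTGCAGGG", "AAATCC", "AACGGATCTAC", "AACGGATCTT", "GTACCCCGA"
Leaf count: 8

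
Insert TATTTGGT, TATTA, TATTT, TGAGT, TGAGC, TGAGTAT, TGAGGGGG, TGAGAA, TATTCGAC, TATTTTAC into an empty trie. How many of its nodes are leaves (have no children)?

8

Leaves are exactly the stored words that no other stored word extends.
Those words: "TATTA", "TATTCGAC", "TATTTGGT", "TATTTTAC", "TGAGAA", "TGAGC", "TGAGGGGG", "TGAGTAT"
Leaf count: 8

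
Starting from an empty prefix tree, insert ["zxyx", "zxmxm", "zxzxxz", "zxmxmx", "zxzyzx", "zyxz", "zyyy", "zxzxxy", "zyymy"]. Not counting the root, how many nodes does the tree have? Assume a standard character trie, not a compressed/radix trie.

23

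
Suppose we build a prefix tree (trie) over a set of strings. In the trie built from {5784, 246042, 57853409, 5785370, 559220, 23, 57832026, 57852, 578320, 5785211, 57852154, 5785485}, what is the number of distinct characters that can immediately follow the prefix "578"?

Follow the path "578" to its node, then look at its outgoing edges.
Distinct next characters after "578": 3, 4, 5.
That node has 3 child edges.

3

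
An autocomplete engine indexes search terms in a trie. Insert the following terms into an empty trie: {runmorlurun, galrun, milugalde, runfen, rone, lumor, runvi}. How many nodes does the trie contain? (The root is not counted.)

39

Count nodes per top-level branch (shared prefixes stored once):
  'g'-branch (galrun): 6 nodes
  'l'-branch (lumor): 5 nodes
  'm'-branch (milugalde): 9 nodes
  'r'-branch (rone, runfen, runmorlurun, runvi): 19 nodes
Sum: 39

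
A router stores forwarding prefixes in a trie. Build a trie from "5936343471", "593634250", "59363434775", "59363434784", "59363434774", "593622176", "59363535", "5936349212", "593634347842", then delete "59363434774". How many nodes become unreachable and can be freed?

A node on "59363434774"'s path can go only if nothing else ends at it or branches off below it.
The suffix "4" (1 node) is used only by "59363434774"; the node for "5936343477" still has the child "5", so pruning stops there.
Nodes removed: 1

1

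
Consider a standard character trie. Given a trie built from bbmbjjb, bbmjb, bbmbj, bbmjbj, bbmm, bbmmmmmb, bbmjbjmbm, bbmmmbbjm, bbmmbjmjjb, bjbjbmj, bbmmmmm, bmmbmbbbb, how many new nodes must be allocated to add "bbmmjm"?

2

Walking "bbmmjm" from the root, the first 4 characters ("bbmm") follow existing edges; "j" is the first miss.
New nodes needed: |"bbmmjm"| − 4 = 6 − 4 = 2.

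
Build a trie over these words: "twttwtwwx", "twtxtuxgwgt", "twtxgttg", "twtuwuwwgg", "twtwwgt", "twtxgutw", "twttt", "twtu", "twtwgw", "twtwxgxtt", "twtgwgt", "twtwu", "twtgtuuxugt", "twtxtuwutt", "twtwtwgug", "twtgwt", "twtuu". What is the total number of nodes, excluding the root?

66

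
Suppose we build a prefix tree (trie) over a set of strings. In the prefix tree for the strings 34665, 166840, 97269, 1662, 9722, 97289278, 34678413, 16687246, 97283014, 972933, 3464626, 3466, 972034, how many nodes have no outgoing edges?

Leaves are exactly the stored words that no other stored word extends.
Those words: "1662", "166840", "16687246", "3464626", "34665", "34678413", "972034", "9722", "97269", "97283014", "97289278", "972933"
Leaf count: 12

12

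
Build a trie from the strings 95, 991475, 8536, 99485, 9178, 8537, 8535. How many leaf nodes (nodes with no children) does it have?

7

Leaves are exactly the stored words that no other stored word extends.
Those words: "8535", "8536", "8537", "9178", "95", "991475", "99485"
Leaf count: 7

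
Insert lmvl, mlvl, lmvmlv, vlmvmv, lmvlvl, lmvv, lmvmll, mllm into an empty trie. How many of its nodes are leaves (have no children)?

7

A leaf is a node with no children — equivalently, the end of a word that is not a proper prefix of any other stored word.
Those words: "lmvlvl", "lmvmll", "lmvmlv", "lmvv", "mllm", "mlvl", "vlmvmv"
Leaf count: 7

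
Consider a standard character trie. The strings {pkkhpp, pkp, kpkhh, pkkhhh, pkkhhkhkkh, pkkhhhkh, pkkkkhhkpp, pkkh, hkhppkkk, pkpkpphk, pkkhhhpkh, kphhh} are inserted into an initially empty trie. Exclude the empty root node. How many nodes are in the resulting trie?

47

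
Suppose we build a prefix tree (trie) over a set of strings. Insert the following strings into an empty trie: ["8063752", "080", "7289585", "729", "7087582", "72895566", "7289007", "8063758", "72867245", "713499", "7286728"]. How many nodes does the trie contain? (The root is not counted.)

42

Trace insertions, counting only characters that open a new branch:
  "8063752" → 7 new (8, 0, 6, 3, 7, 5, 2)
  "080" → 3 new (0, 8, 0)
  "7289585" → 7 new (7, 2, 8, 9, 5, 8, 5)
  "729" → prefix "72" already present; 1 new (9)
  "7087582" → prefix "7" already present; 6 new (0, 8, 7, 5, 8, 2)
  "72895566" → prefix "72895" already present; 3 new (5, 6, 6)
  "7289007" → prefix "7289" already present; 3 new (0, 0, 7)
  "8063758" → prefix "806375" already present; 1 new (8)
  "72867245" → prefix "728" already present; 5 new (6, 7, 2, 4, 5)
  "713499" → prefix "7" already present; 5 new (1, 3, 4, 9, 9)
  "7286728" → prefix "728672" already present; 1 new (8)
Total nodes = 7 + 3 + 7 + 1 + 6 + 3 + 3 + 1 + 5 + 5 + 1 = 42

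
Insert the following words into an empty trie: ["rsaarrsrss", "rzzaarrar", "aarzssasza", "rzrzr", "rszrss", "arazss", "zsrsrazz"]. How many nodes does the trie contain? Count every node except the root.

Count nodes per top-level branch (shared prefixes stored once):
  'a'-branch (aarzssasza, arazss): 15 nodes
  'r'-branch (rsaarrsrss, rszrss, rzrzr, rzzaarrar): 25 nodes
  'z'-branch (zsrsrazz): 8 nodes
Sum: 48

48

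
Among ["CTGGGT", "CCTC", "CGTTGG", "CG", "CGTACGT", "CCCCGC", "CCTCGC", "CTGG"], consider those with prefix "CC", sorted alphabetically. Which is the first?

CCCCGC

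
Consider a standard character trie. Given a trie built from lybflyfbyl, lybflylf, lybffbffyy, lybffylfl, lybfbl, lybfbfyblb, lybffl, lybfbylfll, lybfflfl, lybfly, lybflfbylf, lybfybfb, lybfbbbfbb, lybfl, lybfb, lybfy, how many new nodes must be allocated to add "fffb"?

4

No existing word starts with "f", so every character of "fffb" needs a new node.
4 − 0 = 4 new nodes.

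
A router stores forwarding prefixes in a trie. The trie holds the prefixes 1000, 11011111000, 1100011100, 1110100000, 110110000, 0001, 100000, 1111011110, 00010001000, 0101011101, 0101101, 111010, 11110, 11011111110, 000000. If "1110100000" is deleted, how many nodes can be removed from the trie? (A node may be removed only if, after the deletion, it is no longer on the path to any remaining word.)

After clearing the end-marker at "1110100000", prune upward until reaching a node still needed by another word.
The suffix "0000" (4 nodes) is used only by "1110100000"; "111010" is itself a stored word, so pruning stops there.
Nodes removed: 4

4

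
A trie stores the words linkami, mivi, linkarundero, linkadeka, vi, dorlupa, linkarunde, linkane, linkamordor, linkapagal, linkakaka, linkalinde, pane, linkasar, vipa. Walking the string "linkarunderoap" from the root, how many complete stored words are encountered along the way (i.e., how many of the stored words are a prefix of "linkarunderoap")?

Traverse "linkarunderoap" character by character; count nodes along the way that are marked as word ends.
Prefixes of the query that are stored words: "linkarunde", "linkarundero"
Count: 2

2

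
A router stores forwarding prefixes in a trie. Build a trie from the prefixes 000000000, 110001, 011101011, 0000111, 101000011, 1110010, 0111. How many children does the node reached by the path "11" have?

2

Walk "11" from the root, arriving at one node.
Distinct next characters after "11": 0, 1.
That node has 2 child edges.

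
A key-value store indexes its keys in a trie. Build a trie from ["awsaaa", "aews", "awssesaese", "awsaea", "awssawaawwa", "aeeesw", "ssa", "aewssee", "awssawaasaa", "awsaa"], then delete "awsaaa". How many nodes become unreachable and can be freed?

1

Walk "awsaaa" from the leaf back toward the root, removing each node that no remaining word uses.
The suffix "a" (1 node) is used only by "awsaaa"; "awsaa" is itself a stored word, so pruning stops there.
Nodes removed: 1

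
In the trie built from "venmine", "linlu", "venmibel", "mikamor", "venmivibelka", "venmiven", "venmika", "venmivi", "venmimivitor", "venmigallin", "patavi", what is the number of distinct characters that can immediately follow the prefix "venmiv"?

2

Follow the path "venmiv" to its node, then look at its outgoing edges.
Characters that immediately follow "venmiv" among the stored strings: {e, i}.
That node has 2 child edges.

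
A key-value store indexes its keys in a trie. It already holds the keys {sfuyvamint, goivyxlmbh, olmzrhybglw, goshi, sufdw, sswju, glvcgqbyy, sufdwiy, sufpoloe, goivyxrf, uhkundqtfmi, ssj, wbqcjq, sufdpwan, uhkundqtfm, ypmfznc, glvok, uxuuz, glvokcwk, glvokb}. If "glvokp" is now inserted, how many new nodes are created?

The longest prefix of "glvokp" already in the trie is "glvok" (length 5).
Each of the 1 remaining characters creates one node.

1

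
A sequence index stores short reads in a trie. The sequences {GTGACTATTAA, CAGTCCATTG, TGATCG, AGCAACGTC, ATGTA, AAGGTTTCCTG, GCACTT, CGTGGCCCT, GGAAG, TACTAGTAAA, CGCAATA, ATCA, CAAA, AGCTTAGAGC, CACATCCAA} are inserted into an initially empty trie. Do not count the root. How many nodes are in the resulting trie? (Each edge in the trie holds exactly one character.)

99

Count nodes per top-level branch (shared prefixes stored once):
  'A'-branch (AAGGTTTCCTG, AGCAACGTC, AGCTTAGAGC, ATCA, ATGTA): 32 nodes
  'C'-branch (CAAA, CACATCCAA, CAGTCCATTG, CGCAATA, CGTGGCCCT): 32 nodes
  'G'-branch (GCACTT, GGAAG, GTGACTATTAA): 20 nodes
  'T'-branch (TACTAGTAAA, TGATCG): 15 nodes
Sum: 99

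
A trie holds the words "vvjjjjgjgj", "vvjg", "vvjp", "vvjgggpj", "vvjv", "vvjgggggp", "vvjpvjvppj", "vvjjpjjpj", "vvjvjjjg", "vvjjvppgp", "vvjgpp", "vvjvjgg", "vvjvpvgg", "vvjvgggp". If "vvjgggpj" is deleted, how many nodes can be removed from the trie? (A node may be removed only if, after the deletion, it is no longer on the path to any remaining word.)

2

Walk "vvjgggpj" from the leaf back toward the root, removing each node that no remaining word uses.
The suffix "pj" (2 nodes) is used only by "vvjgggpj"; the node for "vvjggg" still has the child "g", so pruning stops there.
Nodes removed: 2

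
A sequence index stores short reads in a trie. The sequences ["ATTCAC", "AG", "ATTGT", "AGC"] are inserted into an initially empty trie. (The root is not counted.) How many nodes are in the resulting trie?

Trie structure (* marks end of a word):
(root)
└─ A
   ├─ G *
   │  └─ C *
   └─ T
      └─ T
         ├─ C
         │  └─ A
         │     └─ C *
         └─ G
            └─ T *
Counting every labelled node above: 10.

10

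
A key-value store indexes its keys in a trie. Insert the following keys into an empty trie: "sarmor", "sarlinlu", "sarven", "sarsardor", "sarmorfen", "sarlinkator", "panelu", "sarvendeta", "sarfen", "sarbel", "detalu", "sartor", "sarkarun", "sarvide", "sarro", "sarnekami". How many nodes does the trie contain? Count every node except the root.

Count nodes per top-level branch (shared prefixes stored once):
  'd'-branch (detalu): 6 nodes
  'p'-branch (panelu): 6 nodes
  's'-branch (sarbel, sarfen, sarkarun, sarlinkator, sarlinlu, sarmor, sarmorfen, sarnekami, sarro, sarsardor, sartor, sarven, sarvendeta, sarvide): 57 nodes
Sum: 69

69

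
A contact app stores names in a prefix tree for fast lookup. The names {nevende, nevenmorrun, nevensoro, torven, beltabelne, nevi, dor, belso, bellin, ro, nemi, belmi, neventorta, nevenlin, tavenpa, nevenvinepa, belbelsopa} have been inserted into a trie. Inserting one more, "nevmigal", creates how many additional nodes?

5

Walking "nevmigal" from the root, the first 3 characters ("nev") follow existing edges; "m" is the first miss.
So 8 − 3 = 5 new nodes.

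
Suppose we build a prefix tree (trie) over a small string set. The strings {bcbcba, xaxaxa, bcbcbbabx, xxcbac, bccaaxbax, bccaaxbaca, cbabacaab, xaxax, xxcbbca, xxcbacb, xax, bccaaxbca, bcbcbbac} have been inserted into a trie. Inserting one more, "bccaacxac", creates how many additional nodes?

4

"bccaa" is already a path in the trie; the remaining "cxac" must be added.
So 9 − 5 = 4 new nodes.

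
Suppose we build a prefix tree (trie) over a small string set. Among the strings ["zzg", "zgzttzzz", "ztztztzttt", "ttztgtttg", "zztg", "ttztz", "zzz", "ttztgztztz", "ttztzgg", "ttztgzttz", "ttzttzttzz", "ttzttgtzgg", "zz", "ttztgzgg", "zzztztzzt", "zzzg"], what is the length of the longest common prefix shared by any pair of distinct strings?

7

The deepest shared node is where two words last agree before diverging.
"ttztgzttz" and "ttztgztztz" agree on "ttztgzt" (7 characters) before diverging; nothing deeper is shared.
Longest shared-prefix length: 7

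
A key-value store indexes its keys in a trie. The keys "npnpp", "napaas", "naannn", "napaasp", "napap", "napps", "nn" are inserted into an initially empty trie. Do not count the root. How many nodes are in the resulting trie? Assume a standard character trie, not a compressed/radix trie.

19

Trie structure (* marks end of a word):
(root)
└─ n
   ├─ a
   │  ├─ a
   │  │  └─ n
   │  │     └─ n
   │  │        └─ n *
   │  └─ p
   │     ├─ a
   │     │  ├─ a
   │     │  │  └─ s *
   │     │  │     └─ p *
   │     │  └─ p *
   │     └─ p
   │        └─ s *
   ├─ n *
   └─ p
      └─ n
         └─ p
            └─ p *
Counting every labelled node above: 19.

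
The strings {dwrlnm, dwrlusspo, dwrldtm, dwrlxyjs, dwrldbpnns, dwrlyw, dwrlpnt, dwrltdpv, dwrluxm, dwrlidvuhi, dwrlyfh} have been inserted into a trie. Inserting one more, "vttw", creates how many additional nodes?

4

No existing word starts with "v", so every character of "vttw" needs a new node.
4 − 0 = 4 new nodes.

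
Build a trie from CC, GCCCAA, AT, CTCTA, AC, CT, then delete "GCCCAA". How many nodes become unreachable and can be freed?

Walk "GCCCAA" from the leaf back toward the root, removing each node that no remaining word uses.
No other word shares any prefix with "GCCCAA", so all 6 of its nodes go.
Nodes removed: 6

6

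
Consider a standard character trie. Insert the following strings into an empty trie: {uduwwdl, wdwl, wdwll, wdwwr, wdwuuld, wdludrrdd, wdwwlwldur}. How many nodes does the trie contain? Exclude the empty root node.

31

Trie structure (* marks end of a word):
(root)
├─ u
│  └─ d
│     └─ u
│        └─ w
│           └─ w
│              └─ d
│                 └─ l *
└─ w
   └─ d
      ├─ l
      │  └─ u
      │     └─ d
      │        └─ r
      │           └─ r
      │              └─ d
      │                 └─ d *
      └─ w
         ├─ l *
         │  └─ l *
         ├─ u
         │  └─ u
         │     └─ l
         │        └─ d *
         └─ w
            ├─ l
            │  └─ w
            │     └─ l
            │        └─ d
            │           └─ u
            │              └─ r *
            └─ r *
Counting every labelled node above: 31.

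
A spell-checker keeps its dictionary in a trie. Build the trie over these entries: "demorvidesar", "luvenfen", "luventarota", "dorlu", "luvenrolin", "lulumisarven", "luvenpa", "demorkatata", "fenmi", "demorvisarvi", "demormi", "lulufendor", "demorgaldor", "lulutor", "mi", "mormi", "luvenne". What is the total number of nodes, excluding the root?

88

Trace insertions, counting only characters that open a new branch:
  "demorvidesar" → 12 new (d, e, m, o, r, v, i, d, e, s, a, r)
  "luvenfen" → 8 new (l, u, v, e, n, f, e, n)
  "luventarota" → prefix "luven" already present; 6 new (t, a, r, o, t, a)
  "dorlu" → prefix "d" already present; 4 new (o, r, l, u)
  "luvenrolin" → prefix "luven" already present; 5 new (r, o, l, i, n)
  "lulumisarven" → prefix "lu" already present; 10 new (l, u, m, i, s, a, r, v, e, n)
  "luvenpa" → prefix "luven" already present; 2 new (p, a)
  "demorkatata" → prefix "demor" already present; 6 new (k, a, t, a, t, a)
  "fenmi" → 5 new (f, e, n, m, i)
  "demorvisarvi" → prefix "demorvi" already present; 5 new (s, a, r, v, i)
  "demormi" → prefix "demor" already present; 2 new (m, i)
  "lulufendor" → prefix "lulu" already present; 6 new (f, e, n, d, o, r)
  "demorgaldor" → prefix "demor" already present; 6 new (g, a, l, d, o, r)
  "lulutor" → prefix "lulu" already present; 3 new (t, o, r)
  "mi" → 2 new (m, i)
  "mormi" → prefix "m" already present; 4 new (o, r, m, i)
  "luvenne" → prefix "luven" already present; 2 new (n, e)
Total nodes = 12 + 8 + 6 + 4 + 5 + 10 + 2 + 6 + 5 + 5 + 2 + 6 + 6 + 3 + 2 + 4 + 2 = 88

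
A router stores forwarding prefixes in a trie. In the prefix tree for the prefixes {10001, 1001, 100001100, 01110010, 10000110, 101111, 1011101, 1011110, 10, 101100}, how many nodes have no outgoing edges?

7

A leaf is a node with no children — equivalently, the end of a word that is not a proper prefix of any other stored word.
Those words: "01110010", "100001100", "10001", "1001", "101100", "1011101", "1011110"
Leaf count: 7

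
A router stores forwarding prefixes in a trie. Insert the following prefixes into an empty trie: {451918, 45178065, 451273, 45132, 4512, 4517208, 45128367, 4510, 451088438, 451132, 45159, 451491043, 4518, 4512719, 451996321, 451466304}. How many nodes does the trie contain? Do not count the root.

Insert word by word; a character creates a node only if that edge doesn't already exist:
  "451918" → 6 new (4, 5, 1, 9, 1, 8)
  "45178065" → prefix "451" already present; 5 new (7, 8, 0, 6, 5)
  "451273" → prefix "451" already present; 3 new (2, 7, 3)
  "45132" → prefix "451" already present; 2 new (3, 2)
  "4512" → prefix "4512" already present; 0 new (none)
  "4517208" → prefix "4517" already present; 3 new (2, 0, 8)
  "45128367" → prefix "4512" already present; 4 new (8, 3, 6, 7)
  "4510" → prefix "451" already present; 1 new (0)
  "451088438" → prefix "4510" already present; 5 new (8, 8, 4, 3, 8)
  "451132" → prefix "451" already present; 3 new (1, 3, 2)
  "45159" → prefix "451" already present; 2 new (5, 9)
  "451491043" → prefix "451" already present; 6 new (4, 9, 1, 0, 4, 3)
  "4518" → prefix "451" already present; 1 new (8)
  "4512719" → prefix "45127" already present; 2 new (1, 9)
  "451996321" → prefix "4519" already present; 5 new (9, 6, 3, 2, 1)
  "451466304" → prefix "4514" already present; 5 new (6, 6, 3, 0, 4)
Total nodes = 6 + 5 + 3 + 2 + 0 + 3 + 4 + 1 + 5 + 3 + 2 + 6 + 1 + 2 + 5 + 5 = 53

53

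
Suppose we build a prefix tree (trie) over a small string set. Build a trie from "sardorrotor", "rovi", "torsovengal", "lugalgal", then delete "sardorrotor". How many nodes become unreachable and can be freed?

A node on "sardorrotor"'s path can go only if nothing else ends at it or branches off below it.
No other word shares any prefix with "sardorrotor", so all 11 of its nodes go.
Nodes removed: 11

11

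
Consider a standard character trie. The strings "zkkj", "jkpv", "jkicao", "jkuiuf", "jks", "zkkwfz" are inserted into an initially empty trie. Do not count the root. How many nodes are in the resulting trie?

20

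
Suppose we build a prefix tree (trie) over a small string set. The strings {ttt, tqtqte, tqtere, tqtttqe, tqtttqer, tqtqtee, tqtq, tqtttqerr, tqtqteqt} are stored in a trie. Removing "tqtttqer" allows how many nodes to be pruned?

0

Walk "tqtttqer" from the leaf back toward the root, removing each node that no remaining word uses.
Every node on "tqtttqer" is still needed (e.g. by "tqtttqerr"), so nothing is freed.
Nodes removed: 0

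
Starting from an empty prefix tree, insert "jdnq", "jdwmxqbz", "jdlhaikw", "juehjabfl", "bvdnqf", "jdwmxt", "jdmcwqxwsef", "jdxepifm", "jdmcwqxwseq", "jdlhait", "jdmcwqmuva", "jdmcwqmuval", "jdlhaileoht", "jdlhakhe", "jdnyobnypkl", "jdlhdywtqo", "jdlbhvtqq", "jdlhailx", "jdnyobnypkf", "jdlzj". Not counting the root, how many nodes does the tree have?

For each word, the new-node count is its length minus the longest prefix already in the trie:
  "jdnq" → 4 new (j, d, n, q)
  "jdwmxqbz" → prefix "jd" already present; 6 new (w, m, x, q, b, z)
  "jdlhaikw" → prefix "jd" already present; 6 new (l, h, a, i, k, w)
  "juehjabfl" → prefix "j" already present; 8 new (u, e, h, j, a, b, f, l)
  "bvdnqf" → 6 new (b, v, d, n, q, f)
  "jdwmxt" → prefix "jdwmx" already present; 1 new (t)
  "jdmcwqxwsef" → prefix "jd" already present; 9 new (m, c, w, q, x, w, s, e, f)
  "jdxepifm" → prefix "jd" already present; 6 new (x, e, p, i, f, m)
  "jdmcwqxwseq" → prefix "jdmcwqxwse" already present; 1 new (q)
  "jdlhait" → prefix "jdlhai" already present; 1 new (t)
  "jdmcwqmuva" → prefix "jdmcwq" already present; 4 new (m, u, v, a)
  "jdmcwqmuval" → prefix "jdmcwqmuva" already present; 1 new (l)
  "jdlhaileoht" → prefix "jdlhai" already present; 5 new (l, e, o, h, t)
  "jdlhakhe" → prefix "jdlha" already present; 3 new (k, h, e)
  "jdnyobnypkl" → prefix "jdn" already present; 8 new (y, o, b, n, y, p, k, l)
  "jdlhdywtqo" → prefix "jdlh" already present; 6 new (d, y, w, t, q, o)
  "jdlbhvtqq" → prefix "jdl" already present; 6 new (b, h, v, t, q, q)
  "jdlhailx" → prefix "jdlhail" already present; 1 new (x)
  "jdnyobnypkf" → prefix "jdnyobnypk" already present; 1 new (f)
  "jdlzj" → prefix "jdl" already present; 2 new (z, j)
Total nodes = 4 + 6 + 6 + 8 + 6 + 1 + 9 + 6 + 1 + 1 + 4 + 1 + 5 + 3 + 8 + 6 + 6 + 1 + 1 + 2 = 85

85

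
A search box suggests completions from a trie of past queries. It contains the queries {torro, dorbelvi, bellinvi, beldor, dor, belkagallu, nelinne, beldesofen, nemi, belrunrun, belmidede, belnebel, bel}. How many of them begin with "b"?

Walk to "b"; the words in its subtree are exactly those with that prefix.
Words under "b": bel, beldesofen, beldor, belkagallu, bellinvi, belmidede, belnebel, belrunrun
Count: 8

8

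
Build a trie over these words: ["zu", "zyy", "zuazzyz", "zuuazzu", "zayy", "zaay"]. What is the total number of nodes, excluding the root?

Trie structure (* marks end of a word):
(root)
└─ z
   ├─ a
   │  ├─ a
   │  │  └─ y *
   │  └─ y
   │     └─ y *
   ├─ u *
   │  ├─ a
   │  │  └─ z
   │  │     └─ z
   │  │        └─ y
   │  │           └─ z *
   │  └─ u
   │     └─ a
   │        └─ z
   │           └─ z
   │              └─ u *
   └─ y
      └─ y *
Counting every labelled node above: 19.

19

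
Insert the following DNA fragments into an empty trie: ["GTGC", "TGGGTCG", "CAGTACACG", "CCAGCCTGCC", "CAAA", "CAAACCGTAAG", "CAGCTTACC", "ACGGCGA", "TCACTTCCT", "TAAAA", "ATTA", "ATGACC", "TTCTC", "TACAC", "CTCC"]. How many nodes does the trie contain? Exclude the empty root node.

80

Trace insertions, counting only characters that open a new branch:
  "GTGC" → 4 new (G, T, G, C)
  "TGGGTCG" → 7 new (T, G, G, G, T, C, G)
  "CAGTACACG" → 9 new (C, A, G, T, A, C, A, C, G)
  "CCAGCCTGCC" → prefix "C" already present; 9 new (C, A, G, C, C, T, G, C, C)
  "CAAA" → prefix "CA" already present; 2 new (A, A)
  "CAAACCGTAAG" → prefix "CAAA" already present; 7 new (C, C, G, T, A, A, G)
  "CAGCTTACC" → prefix "CAG" already present; 6 new (C, T, T, A, C, C)
  "ACGGCGA" → 7 new (A, C, G, G, C, G, A)
  "TCACTTCCT" → prefix "T" already present; 8 new (C, A, C, T, T, C, C, T)
  "TAAAA" → prefix "T" already present; 4 new (A, A, A, A)
  "ATTA" → prefix "A" already present; 3 new (T, T, A)
  "ATGACC" → prefix "AT" already present; 4 new (G, A, C, C)
  "TTCTC" → prefix "T" already present; 4 new (T, C, T, C)
  "TACAC" → prefix "TA" already present; 3 new (C, A, C)
  "CTCC" → prefix "C" already present; 3 new (T, C, C)
Total nodes = 4 + 7 + 9 + 9 + 2 + 7 + 6 + 7 + 8 + 4 + 3 + 4 + 4 + 3 + 3 = 80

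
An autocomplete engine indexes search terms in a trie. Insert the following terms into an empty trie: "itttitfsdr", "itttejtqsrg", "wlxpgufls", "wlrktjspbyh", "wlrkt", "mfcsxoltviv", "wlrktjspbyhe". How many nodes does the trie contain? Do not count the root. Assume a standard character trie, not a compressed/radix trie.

Trace insertions, counting only characters that open a new branch:
  "itttitfsdr" → 10 new (i, t, t, t, i, t, f, s, d, r)
  "itttejtqsrg" → prefix "ittt" already present; 7 new (e, j, t, q, s, r, g)
  "wlxpgufls" → 9 new (w, l, x, p, g, u, f, l, s)
  "wlrktjspbyh" → prefix "wl" already present; 9 new (r, k, t, j, s, p, b, y, h)
  "wlrkt" → prefix "wlrkt" already present; 0 new (none)
  "mfcsxoltviv" → 11 new (m, f, c, s, x, o, l, t, v, i, v)
  "wlrktjspbyhe" → prefix "wlrktjspbyh" already present; 1 new (e)
Total nodes = 10 + 7 + 9 + 9 + 0 + 11 + 1 = 47

47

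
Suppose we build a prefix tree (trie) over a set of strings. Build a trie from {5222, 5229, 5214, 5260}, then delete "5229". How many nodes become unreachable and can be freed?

1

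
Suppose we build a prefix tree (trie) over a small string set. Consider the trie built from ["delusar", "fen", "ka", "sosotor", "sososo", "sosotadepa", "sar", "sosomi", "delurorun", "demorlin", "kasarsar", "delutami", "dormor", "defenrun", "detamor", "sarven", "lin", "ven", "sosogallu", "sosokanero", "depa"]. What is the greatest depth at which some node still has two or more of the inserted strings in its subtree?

5

Look for the deepest trie node that still has at least two words in its subtree.
e.g. "sosotadepa" and "sosotor" share the prefix "sosot" of length 5; no pair shares a longer one.
Longest shared-prefix length: 5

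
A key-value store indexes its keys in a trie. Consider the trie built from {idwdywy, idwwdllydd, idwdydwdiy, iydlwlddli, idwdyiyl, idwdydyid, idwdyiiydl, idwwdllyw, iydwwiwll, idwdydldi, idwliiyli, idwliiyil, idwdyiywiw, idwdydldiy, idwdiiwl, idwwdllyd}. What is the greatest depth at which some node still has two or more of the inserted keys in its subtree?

The deepest shared node is where two words last agree before diverging.
e.g. "idwdydldi" and "idwdydldiy" share the prefix "idwdydldi" of length 9; no pair shares a longer one.
Longest shared-prefix length: 9

9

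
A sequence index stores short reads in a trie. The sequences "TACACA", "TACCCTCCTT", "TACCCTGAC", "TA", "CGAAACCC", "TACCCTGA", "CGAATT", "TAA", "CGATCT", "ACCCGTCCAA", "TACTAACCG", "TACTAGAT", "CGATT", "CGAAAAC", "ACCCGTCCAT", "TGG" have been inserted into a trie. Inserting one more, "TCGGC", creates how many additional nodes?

4

The longest prefix of "TCGGC" already in the trie is "T" (length 1).
New nodes needed: |"TCGGC"| − 1 = 5 − 1 = 4.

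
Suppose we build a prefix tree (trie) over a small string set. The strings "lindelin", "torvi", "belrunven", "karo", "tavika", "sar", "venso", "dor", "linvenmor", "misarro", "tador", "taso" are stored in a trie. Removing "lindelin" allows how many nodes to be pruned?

Walk "lindelin" from the leaf back toward the root, removing each node that no remaining word uses.
The suffix "delin" (5 nodes) is used only by "lindelin"; the node for "lin" still has the child "v", so pruning stops there.
Nodes removed: 5

5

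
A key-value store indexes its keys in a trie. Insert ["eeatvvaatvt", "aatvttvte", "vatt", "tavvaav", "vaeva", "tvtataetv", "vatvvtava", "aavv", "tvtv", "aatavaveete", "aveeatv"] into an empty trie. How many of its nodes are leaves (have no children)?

11

A leaf is a node with no children — equivalently, the end of a word that is not a proper prefix of any other stored word.
Those words: "aatavaveete", "aatvttvte", "aavv", "aveeatv", "eeatvvaatvt", "tavvaav", "tvtataetv", "tvtv", "vaeva", "vatt", "vatvvtava"
Leaf count: 11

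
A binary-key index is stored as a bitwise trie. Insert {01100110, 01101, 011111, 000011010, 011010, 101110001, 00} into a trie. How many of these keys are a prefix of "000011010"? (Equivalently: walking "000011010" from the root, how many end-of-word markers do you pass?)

2

Traverse "000011010" character by character; count nodes along the way that are marked as word ends.
Prefixes of the query that are stored words: "00", "000011010"
Count: 2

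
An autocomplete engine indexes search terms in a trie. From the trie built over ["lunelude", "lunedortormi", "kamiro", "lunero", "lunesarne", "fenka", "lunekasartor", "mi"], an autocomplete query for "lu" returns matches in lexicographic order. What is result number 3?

lunelude

Filter for "lu…" and sort: "lunedortormi", "lunekasartor", "lunelude", "lunero", "lunesarne"
The 3rd is lunelude.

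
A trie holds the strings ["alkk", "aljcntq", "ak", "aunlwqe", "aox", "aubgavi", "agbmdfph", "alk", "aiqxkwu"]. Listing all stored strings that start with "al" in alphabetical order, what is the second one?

alk

DFS of the "al" subtree visits, in order: "aljcntq", "alk", "alkk"
The 2nd is alk.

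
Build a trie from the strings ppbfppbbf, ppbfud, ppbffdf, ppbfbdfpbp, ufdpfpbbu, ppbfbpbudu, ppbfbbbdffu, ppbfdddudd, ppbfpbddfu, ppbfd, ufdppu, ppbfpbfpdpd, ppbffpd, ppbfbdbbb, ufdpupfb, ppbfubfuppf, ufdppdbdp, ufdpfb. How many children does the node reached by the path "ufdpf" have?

2

Follow the path "ufdpf" to its node, then look at its outgoing edges.
Characters that immediately follow "ufdpf" among the stored strings: {b, p}.
That node has 2 child edges.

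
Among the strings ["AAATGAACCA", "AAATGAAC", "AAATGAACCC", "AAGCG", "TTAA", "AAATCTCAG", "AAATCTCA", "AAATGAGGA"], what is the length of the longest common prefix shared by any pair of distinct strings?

9

Equivalently: take the maximum, over all pairs, of their longest common prefix length.
"AAATGAACCA" and "AAATGAACCC" agree on "AAATGAACC" (9 characters) before diverging; nothing deeper is shared.
Longest shared-prefix length: 9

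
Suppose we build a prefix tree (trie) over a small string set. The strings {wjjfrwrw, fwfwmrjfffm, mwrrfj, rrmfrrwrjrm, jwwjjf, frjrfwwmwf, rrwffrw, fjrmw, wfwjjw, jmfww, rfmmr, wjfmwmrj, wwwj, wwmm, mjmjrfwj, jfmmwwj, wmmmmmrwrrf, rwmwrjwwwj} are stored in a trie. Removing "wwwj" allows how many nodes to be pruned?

2

Walk "wwwj" from the leaf back toward the root, removing each node that no remaining word uses.
The suffix "wj" (2 nodes) is used only by "wwwj"; the node for "ww" still has the child "m", so pruning stops there.
Nodes removed: 2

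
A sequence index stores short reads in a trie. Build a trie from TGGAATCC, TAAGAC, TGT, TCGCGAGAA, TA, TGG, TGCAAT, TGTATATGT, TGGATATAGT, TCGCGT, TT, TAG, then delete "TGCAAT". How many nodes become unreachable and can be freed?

After clearing the end-marker at "TGCAAT", prune upward until reaching a node still needed by another word.
The suffix "CAAT" (4 nodes) is used only by "TGCAAT"; the node for "TG" still has the child "G", so pruning stops there.
Nodes removed: 4

4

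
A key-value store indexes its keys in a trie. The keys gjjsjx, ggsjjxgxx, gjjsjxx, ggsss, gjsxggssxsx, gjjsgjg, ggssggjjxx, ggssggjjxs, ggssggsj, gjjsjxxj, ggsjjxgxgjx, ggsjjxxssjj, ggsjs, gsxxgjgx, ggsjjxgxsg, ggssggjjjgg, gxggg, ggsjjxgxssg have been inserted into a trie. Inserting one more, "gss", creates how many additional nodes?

1

"gs" is already a path in the trie; the remaining "s" must be added.
So 3 − 2 = 1 new nodes.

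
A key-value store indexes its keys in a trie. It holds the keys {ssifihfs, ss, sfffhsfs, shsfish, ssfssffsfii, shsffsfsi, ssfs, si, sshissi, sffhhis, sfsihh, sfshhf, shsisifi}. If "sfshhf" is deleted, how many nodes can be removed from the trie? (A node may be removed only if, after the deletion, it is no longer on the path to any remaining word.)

3

A node on "sfshhf"'s path can go only if nothing else ends at it or branches off below it.
The suffix "hhf" (3 nodes) is used only by "sfshhf"; the node for "sfs" still has the child "i", so pruning stops there.
Nodes removed: 3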